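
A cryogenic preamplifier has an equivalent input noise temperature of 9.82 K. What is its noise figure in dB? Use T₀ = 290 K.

0.145 dB

F = 1 + T_e/T₀ = 1 + 9.82/290 = 1.03386
NF = 10 log₁₀(1.03386) = 0.145 dB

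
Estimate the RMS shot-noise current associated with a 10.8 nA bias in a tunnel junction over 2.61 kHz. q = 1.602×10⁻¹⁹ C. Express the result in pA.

I_n = √(2qI·B)
2qI·B = 2 × 1.602×10⁻¹⁹ × 1.08×10⁻⁸ × 2.61×10³ = 9.03×10⁻²⁴ A²
I_n = √(9.03×10⁻²⁴) = 3.01×10⁻¹² A = 3.01 pA

3.01 pA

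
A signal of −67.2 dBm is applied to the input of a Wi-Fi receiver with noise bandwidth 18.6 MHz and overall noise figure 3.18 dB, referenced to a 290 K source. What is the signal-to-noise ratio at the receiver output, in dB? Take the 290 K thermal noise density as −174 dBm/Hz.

30.9 dB

Noise floor: N = −174 + 10 log₁₀(B) + NF
10 log₁₀(1.86×10⁷) = 72.7 dB
N = −174 + 72.7 + 3.18 = −98.12 dBm
SNR = P_sig − N = −67.2 − (−98.12) = 30.92 dB → 30.9 dB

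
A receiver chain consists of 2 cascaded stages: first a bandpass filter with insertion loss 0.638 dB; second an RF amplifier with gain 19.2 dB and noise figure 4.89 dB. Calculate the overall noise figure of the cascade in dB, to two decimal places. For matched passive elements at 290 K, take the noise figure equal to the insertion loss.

Convert to linear (a loss of L dB is a gain of −L dB): F_i = 10^(NF_i/10), G_i = 10^(G_i,dB/10)
  Stage 1: F_1 = 10^(0.638/10) = 1.158, G_1 = 10^(−0.638/10) = 0.8634
  Stage 2: F_2 = 10^(4.89/10) = 3.083, G_2 = 10^(19.2/10) = 83.18
Friis cascade:
  F = 1.158 + (3.083 − 1)/0.8634 = 3.571
NF = 10 log₁₀(3.571) = 5.53 dB

5.53 dB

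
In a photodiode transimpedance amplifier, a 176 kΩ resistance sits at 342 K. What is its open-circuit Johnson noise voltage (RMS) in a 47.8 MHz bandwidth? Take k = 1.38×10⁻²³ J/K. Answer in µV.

V_n = √(4kTRB)
4kTRB = 4 × 1.38×10⁻²³ × 342 × 1.76×10⁵ × 4.78×10⁷ = 1.59×10⁻⁷ V²
V_n = √(1.59×10⁻⁷) = 3.99×10⁻⁴ V = 399 µV

399 µV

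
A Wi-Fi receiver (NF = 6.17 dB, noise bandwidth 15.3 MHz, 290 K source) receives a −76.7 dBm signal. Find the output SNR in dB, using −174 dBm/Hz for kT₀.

Noise floor: N = −174 + 10 log₁₀(B) + NF
10 log₁₀(1.53×10⁷) = 71.85 dB
N = −174 + 71.85 + 6.17 = −95.98 dBm
SNR = P_sig − N = −76.7 − (−95.98) = 19.28 dB → 19.3 dB

19.3 dB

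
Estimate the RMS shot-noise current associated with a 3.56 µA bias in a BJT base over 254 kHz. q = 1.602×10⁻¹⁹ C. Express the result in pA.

538 pA

I_n = √(2qI·B)
2qI·B = 2 × 1.602×10⁻¹⁹ × 3.56×10⁻⁶ × 2.54×10⁵ = 2.90×10⁻¹⁹ A²
I_n = √(2.90×10⁻¹⁹) = 5.38×10⁻¹⁰ A = 538 pA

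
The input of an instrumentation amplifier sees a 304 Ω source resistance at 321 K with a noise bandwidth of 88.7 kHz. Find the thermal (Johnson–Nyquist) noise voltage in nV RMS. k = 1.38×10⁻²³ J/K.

V_n = √(4kTRB)
4kTRB = 4 × 1.38×10⁻²³ × 321 × 3.04×10² × 8.87×10⁴ = 4.78×10⁻¹³ V²
V_n = √(4.78×10⁻¹³) = 6.91×10⁻⁷ V = 691 nV

691 nV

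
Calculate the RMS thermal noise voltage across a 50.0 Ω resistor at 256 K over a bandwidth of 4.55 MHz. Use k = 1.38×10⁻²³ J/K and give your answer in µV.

V_n = √(4kTRB)
4kTRB = 4 × 1.38×10⁻²³ × 256 × 5.00×10¹ × 4.55×10⁶ = 3.21×10⁻¹² V²
V_n = √(3.21×10⁻¹²) = 1.79×10⁻⁶ V = 1.79 µV

1.79 µV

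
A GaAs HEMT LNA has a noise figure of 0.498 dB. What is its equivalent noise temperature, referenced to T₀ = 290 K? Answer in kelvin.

35.2 K

F = 10^(0.498/10) = 1.1215
T_e = (F − 1)·T₀ = (1.1215 − 1) × 290 = 35.2 K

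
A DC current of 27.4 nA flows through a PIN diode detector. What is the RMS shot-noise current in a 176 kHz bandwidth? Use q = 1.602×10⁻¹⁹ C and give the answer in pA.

39.3 pA

I_n = √(2qI·B)
2qI·B = 2 × 1.602×10⁻¹⁹ × 2.74×10⁻⁸ × 1.76×10⁵ = 1.55×10⁻²¹ A²
I_n = √(1.55×10⁻²¹) = 3.93×10⁻¹¹ A = 39.3 pA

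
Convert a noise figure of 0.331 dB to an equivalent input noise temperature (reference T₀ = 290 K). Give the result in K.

F = 10^(0.331/10) = 1.0792
T_e = (F − 1)·T₀ = (1.0792 − 1) × 290 = 23.0 K

23.0 K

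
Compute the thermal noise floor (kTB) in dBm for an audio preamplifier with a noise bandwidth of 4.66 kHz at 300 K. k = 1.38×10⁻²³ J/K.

P_n = kTB = 1.38×10⁻²³ × 300 × 4.66×10³ = 1.93×10⁻¹⁷ W
In dBm: 10 log₁₀(1.93×10⁻¹⁷ / 10⁻³) = −137.1 dBm

−137.1 dBm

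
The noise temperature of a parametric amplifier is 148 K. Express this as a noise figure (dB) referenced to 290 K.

F = 1 + T_e/T₀ = 1 + 148/290 = 1.51034
NF = 10 log₁₀(1.51034) = 1.79 dB

1.79 dB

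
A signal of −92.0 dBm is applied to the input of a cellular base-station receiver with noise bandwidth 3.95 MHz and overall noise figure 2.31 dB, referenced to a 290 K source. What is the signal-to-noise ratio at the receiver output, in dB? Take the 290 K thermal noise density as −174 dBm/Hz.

Noise floor: N = −174 + 10 log₁₀(B) + NF
10 log₁₀(3.95×10⁶) = 65.97 dB
N = −174 + 65.97 + 2.31 = −105.72 dBm
SNR = P_sig − N = −92.0 − (−105.72) = 13.72 dB → 13.7 dB

13.7 dB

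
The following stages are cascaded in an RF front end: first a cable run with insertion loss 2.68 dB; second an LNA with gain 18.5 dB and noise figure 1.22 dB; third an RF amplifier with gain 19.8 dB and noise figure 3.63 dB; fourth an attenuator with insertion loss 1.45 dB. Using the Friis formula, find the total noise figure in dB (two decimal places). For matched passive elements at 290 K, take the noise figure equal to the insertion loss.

3.96 dB

Convert to linear (a loss of L dB is a gain of −L dB): F_i = 10^(NF_i/10), G_i = 10^(G_i,dB/10)
  Stage 1: F_1 = 10^(2.68/10) = 1.854, G_1 = 10^(−2.68/10) = 0.5395
  Stage 2: F_2 = 10^(1.22/10) = 1.324, G_2 = 10^(18.5/10) = 70.79
  Stage 3: F_3 = 10^(3.63/10) = 2.307, G_3 = 10^(19.8/10) = 95.50
  Stage 4: F_4 = 10^(1.45/10) = 1.396, G_4 = 10^(−1.45/10) = 0.7161
Friis cascade:
  F = 1.854 + (1.324 − 1)/0.5395 + (2.307 − 1)/38.19 + (1.396 − 1)/3648 = 2.489
NF = 10 log₁₀(2.489) = 3.96 dB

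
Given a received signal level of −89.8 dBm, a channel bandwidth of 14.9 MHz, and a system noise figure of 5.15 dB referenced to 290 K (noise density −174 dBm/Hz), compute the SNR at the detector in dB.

Noise floor: N = −174 + 10 log₁₀(B) + NF
10 log₁₀(1.49×10⁷) = 71.73 dB
N = −174 + 71.73 + 5.15 = −97.12 dBm
SNR = P_sig − N = −89.8 − (−97.12) = 7.32 dB → 7.3 dB

7.3 dB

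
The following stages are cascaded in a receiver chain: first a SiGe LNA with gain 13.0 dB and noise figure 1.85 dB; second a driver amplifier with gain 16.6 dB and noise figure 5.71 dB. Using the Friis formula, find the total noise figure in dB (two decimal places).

Convert to linear (a loss of L dB is a gain of −L dB): F_i = 10^(NF_i/10), G_i = 10^(G_i,dB/10)
  Stage 1: F_1 = 10^(1.85/10) = 1.531, G_1 = 10^(13.0/10) = 19.95
  Stage 2: F_2 = 10^(5.71/10) = 3.724, G_2 = 10^(16.6/10) = 45.71
Friis cascade:
  F = 1.531 + (3.724 − 1)/19.95 = 1.668
NF = 10 log₁₀(1.668) = 2.22 dB

2.22 dB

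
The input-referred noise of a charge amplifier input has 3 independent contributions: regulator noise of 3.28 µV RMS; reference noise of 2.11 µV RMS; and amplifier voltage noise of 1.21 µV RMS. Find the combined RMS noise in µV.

4.08 µV

Uncorrelated sources add in power (mean-square): V_tot = √(ΣV_i²)
V_tot = √[(3.28×10⁻⁶)² + (2.11×10⁻⁶)² + (1.21×10⁻⁶)²] = 4.08×10⁻⁶ V = 4.08 µV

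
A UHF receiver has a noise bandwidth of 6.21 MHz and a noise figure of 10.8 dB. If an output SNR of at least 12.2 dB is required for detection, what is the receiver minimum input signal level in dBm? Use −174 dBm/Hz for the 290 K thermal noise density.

−83.1 dBm

Sensitivity = −174 + 10 log₁₀(B) + NF + SNR_min
= −174 + 67.93 + 10.8 + 12.2
= −83.07 dBm → −83.1 dBm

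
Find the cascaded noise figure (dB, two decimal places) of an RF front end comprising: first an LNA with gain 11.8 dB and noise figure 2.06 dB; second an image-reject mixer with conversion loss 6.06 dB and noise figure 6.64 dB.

2.66 dB

Convert to linear (a loss of L dB is a gain of −L dB): F_i = 10^(NF_i/10), G_i = 10^(G_i,dB/10)
  Stage 1: F_1 = 10^(2.06/10) = 1.607, G_1 = 10^(11.8/10) = 15.14
  Stage 2: F_2 = 10^(6.64/10) = 4.613, G_2 = 10^(−6.06/10) = 0.2477
Friis cascade:
  F = 1.607 + (4.613 − 1)/15.14 = 1.846
NF = 10 log₁₀(1.846) = 2.66 dB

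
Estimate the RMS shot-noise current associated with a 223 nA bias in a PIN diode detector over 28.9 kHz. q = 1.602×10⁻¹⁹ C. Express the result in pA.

45.4 pA

I_n = √(2qI·B)
2qI·B = 2 × 1.602×10⁻¹⁹ × 2.23×10⁻⁷ × 2.89×10⁴ = 2.06×10⁻²¹ A²
I_n = √(2.06×10⁻²¹) = 4.54×10⁻¹¹ A = 45.4 pA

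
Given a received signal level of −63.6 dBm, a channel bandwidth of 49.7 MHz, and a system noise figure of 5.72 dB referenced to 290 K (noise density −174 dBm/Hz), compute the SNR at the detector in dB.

Noise floor: N = −174 + 10 log₁₀(B) + NF
10 log₁₀(4.97×10⁷) = 76.96 dB
N = −174 + 76.96 + 5.72 = −91.32 dBm
SNR = P_sig − N = −63.6 − (−91.32) = 27.72 dB → 27.7 dB

27.7 dB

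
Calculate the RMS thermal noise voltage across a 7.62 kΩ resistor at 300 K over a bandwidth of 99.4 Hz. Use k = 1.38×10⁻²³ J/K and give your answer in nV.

V_n = √(4kTRB)
4kTRB = 4 × 1.38×10⁻²³ × 300 × 7.62×10³ × 9.94×10¹ = 1.25×10⁻¹⁴ V²
V_n = √(1.25×10⁻¹⁴) = 1.12×10⁻⁷ V = 112 nV

112 nV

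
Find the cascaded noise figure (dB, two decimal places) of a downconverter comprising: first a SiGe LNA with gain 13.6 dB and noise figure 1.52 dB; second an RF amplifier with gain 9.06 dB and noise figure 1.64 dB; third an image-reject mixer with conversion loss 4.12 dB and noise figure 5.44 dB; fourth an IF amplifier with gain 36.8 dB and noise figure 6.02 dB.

Convert to linear (a loss of L dB is a gain of −L dB): F_i = 10^(NF_i/10), G_i = 10^(G_i,dB/10)
  Stage 1: F_1 = 10^(1.52/10) = 1.419, G_1 = 10^(13.6/10) = 22.91
  Stage 2: F_2 = 10^(1.64/10) = 1.459, G_2 = 10^(9.06/10) = 8.054
  Stage 3: F_3 = 10^(5.44/10) = 3.499, G_3 = 10^(−4.12/10) = 0.3873
  Stage 4: F_4 = 10^(6.02/10) = 3.999, G_4 = 10^(36.8/10) = 4786
Friis cascade:
  F = 1.419 + (1.459 − 1)/22.91 + (3.499 − 1)/184.5 + (3.999 − 1)/71.45 = 1.495
NF = 10 log₁₀(1.495) = 1.75 dB

1.75 dB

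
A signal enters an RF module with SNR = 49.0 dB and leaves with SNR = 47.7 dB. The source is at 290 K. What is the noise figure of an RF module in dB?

NF (dB) = SNR_in(dB) − SNR_out(dB) when the source is at T₀
NF = 49.0 − 47.7 = 1.3 dB

1.3 dB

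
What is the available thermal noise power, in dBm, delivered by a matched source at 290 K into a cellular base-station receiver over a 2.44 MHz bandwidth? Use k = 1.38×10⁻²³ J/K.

P_n = kTB = 1.38×10⁻²³ × 290 × 2.44×10⁶ = 9.76×10⁻¹⁵ W
In dBm: 10 log₁₀(9.76×10⁻¹⁵ / 10⁻³) = −110.1 dBm

−110.1 dBm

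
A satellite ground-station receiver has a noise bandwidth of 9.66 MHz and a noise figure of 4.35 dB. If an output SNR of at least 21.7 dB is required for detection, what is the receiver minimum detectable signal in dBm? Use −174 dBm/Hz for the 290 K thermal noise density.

−78.1 dBm

Sensitivity = −174 + 10 log₁₀(B) + NF + SNR_min
= −174 + 69.85 + 4.35 + 21.7
= −78.10 dBm → −78.1 dBm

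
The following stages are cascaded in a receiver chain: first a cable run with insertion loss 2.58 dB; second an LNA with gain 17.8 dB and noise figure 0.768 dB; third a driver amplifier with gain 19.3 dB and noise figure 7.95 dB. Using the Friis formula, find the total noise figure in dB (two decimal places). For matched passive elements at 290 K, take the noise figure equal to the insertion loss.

Convert to linear (a loss of L dB is a gain of −L dB): F_i = 10^(NF_i/10), G_i = 10^(G_i,dB/10)
  Stage 1: F_1 = 10^(2.58/10) = 1.811, G_1 = 10^(−2.58/10) = 0.5521
  Stage 2: F_2 = 10^(0.768/10) = 1.193, G_2 = 10^(17.8/10) = 60.26
  Stage 3: F_3 = 10^(7.95/10) = 6.237, G_3 = 10^(19.3/10) = 85.11
Friis cascade:
  F = 1.811 + (1.193 − 1)/0.5521 + (6.237 − 1)/33.27 = 2.319
NF = 10 log₁₀(2.319) = 3.65 dB

3.65 dB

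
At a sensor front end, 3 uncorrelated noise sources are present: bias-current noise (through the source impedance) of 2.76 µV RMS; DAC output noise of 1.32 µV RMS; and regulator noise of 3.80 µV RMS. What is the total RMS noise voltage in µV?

Uncorrelated sources add in power (mean-square): V_tot = √(ΣV_i²)
V_tot = √[(2.76×10⁻⁶)² + (1.32×10⁻⁶)² + (3.80×10⁻⁶)²] = 4.88×10⁻⁶ V = 4.88 µV

4.88 µV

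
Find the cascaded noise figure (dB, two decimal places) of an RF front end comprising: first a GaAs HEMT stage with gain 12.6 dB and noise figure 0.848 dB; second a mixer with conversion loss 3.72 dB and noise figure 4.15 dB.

Convert to linear (a loss of L dB is a gain of −L dB): F_i = 10^(NF_i/10), G_i = 10^(G_i,dB/10)
  Stage 1: F_1 = 10^(0.848/10) = 1.216, G_1 = 10^(12.6/10) = 18.20
  Stage 2: F_2 = 10^(4.15/10) = 2.600, G_2 = 10^(−3.72/10) = 0.4246
Friis cascade:
  F = 1.216 + (2.600 − 1)/18.20 = 1.304
NF = 10 log₁₀(1.304) = 1.15 dB

1.15 dB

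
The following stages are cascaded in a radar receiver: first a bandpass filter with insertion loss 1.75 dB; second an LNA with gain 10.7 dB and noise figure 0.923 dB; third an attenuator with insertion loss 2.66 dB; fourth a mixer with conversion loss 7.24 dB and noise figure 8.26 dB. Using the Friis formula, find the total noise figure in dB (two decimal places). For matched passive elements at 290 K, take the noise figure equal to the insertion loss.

Convert to linear (a loss of L dB is a gain of −L dB): F_i = 10^(NF_i/10), G_i = 10^(G_i,dB/10)
  Stage 1: F_1 = 10^(1.75/10) = 1.496, G_1 = 10^(−1.75/10) = 0.6683
  Stage 2: F_2 = 10^(0.923/10) = 1.237, G_2 = 10^(10.7/10) = 11.75
  Stage 3: F_3 = 10^(2.66/10) = 1.845, G_3 = 10^(−2.66/10) = 0.5420
  Stage 4: F_4 = 10^(8.26/10) = 6.699, G_4 = 10^(−7.24/10) = 0.1888
Friis cascade:
  F = 1.496 + (1.237 − 1)/0.6683 + (1.845 − 1)/7.852 + (6.699 − 1)/4.256 = 3.297
NF = 10 log₁₀(3.297) = 5.18 dB

5.18 dB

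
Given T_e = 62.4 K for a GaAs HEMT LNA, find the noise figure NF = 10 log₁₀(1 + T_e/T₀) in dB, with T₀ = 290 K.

F = 1 + T_e/T₀ = 1 + 62.4/290 = 1.21517
NF = 10 log₁₀(1.21517) = 0.846 dB

0.846 dB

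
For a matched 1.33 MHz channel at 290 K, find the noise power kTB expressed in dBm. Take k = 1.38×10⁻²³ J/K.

P_n = kTB = 1.38×10⁻²³ × 290 × 1.33×10⁶ = 5.32×10⁻¹⁵ W
In dBm: 10 log₁₀(5.32×10⁻¹⁵ / 10⁻³) = −112.7 dBm

−112.7 dBm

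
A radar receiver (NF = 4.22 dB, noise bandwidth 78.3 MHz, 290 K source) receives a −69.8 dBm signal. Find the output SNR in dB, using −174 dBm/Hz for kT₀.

Noise floor: N = −174 + 10 log₁₀(B) + NF
10 log₁₀(7.83×10⁷) = 78.94 dB
N = −174 + 78.94 + 4.22 = −90.84 dBm
SNR = P_sig − N = −69.8 − (−90.84) = 21.04 dB → 21.0 dB

21.0 dB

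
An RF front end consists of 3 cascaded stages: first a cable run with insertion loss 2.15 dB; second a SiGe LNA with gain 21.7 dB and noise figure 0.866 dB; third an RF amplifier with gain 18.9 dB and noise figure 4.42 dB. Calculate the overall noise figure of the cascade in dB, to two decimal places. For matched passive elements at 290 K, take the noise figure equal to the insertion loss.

Convert to linear (a loss of L dB is a gain of −L dB): F_i = 10^(NF_i/10), G_i = 10^(G_i,dB/10)
  Stage 1: F_1 = 10^(2.15/10) = 1.641, G_1 = 10^(−2.15/10) = 0.6095
  Stage 2: F_2 = 10^(0.866/10) = 1.221, G_2 = 10^(21.7/10) = 147.9
  Stage 3: F_3 = 10^(4.42/10) = 2.767, G_3 = 10^(18.9/10) = 77.62
Friis cascade:
  F = 1.641 + (1.221 − 1)/0.6095 + (2.767 − 1)/90.16 = 2.022
NF = 10 log₁₀(2.022) = 3.06 dB

3.06 dB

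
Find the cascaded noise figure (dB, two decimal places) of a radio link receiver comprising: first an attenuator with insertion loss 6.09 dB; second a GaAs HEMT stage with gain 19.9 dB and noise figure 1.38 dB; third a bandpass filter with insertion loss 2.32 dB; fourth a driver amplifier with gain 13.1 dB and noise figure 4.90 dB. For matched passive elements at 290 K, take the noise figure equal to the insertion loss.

Convert to linear (a loss of L dB is a gain of −L dB): F_i = 10^(NF_i/10), G_i = 10^(G_i,dB/10)
  Stage 1: F_1 = 10^(6.09/10) = 4.064, G_1 = 10^(−6.09/10) = 0.2460
  Stage 2: F_2 = 10^(1.38/10) = 1.374, G_2 = 10^(19.9/10) = 97.72
  Stage 3: F_3 = 10^(2.32/10) = 1.706, G_3 = 10^(−2.32/10) = 0.5861
  Stage 4: F_4 = 10^(4.90/10) = 3.090, G_4 = 10^(13.1/10) = 20.42
Friis cascade:
  F = 4.064 + (1.374 − 1)/0.2460 + (1.706 − 1)/24.04 + (3.090 − 1)/14.09 = 5.762
NF = 10 log₁₀(5.762) = 7.61 dB

7.61 dB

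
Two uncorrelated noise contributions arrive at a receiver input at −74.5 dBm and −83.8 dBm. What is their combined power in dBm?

−74.0 dBm

Convert to linear, add, convert back:
P₁ = 3.55×10⁻¹¹ W, P₂ = 4.17×10⁻¹² W
P_tot = 3.97×10⁻¹¹ W → 10 log₁₀(P_tot / 10⁻³) = −74.0 dBm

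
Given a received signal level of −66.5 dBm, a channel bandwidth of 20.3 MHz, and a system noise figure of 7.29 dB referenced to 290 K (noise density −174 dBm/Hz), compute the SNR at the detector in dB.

Noise floor: N = −174 + 10 log₁₀(B) + NF
10 log₁₀(2.03×10⁷) = 73.07 dB
N = −174 + 73.07 + 7.29 = −93.64 dBm
SNR = P_sig − N = −66.5 − (−93.64) = 27.14 dB → 27.1 dB

27.1 dB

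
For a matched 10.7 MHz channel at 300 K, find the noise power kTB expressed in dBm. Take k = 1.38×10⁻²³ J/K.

−103.5 dBm

P_n = kTB = 1.38×10⁻²³ × 300 × 1.07×10⁷ = 4.43×10⁻¹⁴ W
In dBm: 10 log₁₀(4.43×10⁻¹⁴ / 10⁻³) = −103.5 dBm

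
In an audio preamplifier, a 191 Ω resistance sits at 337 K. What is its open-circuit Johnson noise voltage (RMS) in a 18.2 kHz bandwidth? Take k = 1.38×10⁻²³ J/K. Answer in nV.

254 nV

V_n = √(4kTRB)
4kTRB = 4 × 1.38×10⁻²³ × 337 × 1.91×10² × 1.82×10⁴ = 6.47×10⁻¹⁴ V²
V_n = √(6.47×10⁻¹⁴) = 2.54×10⁻⁷ V = 254 nV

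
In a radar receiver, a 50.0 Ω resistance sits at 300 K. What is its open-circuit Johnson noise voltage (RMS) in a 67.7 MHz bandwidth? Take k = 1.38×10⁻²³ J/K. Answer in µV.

7.49 µV

V_n = √(4kTRB)
4kTRB = 4 × 1.38×10⁻²³ × 300 × 5.00×10¹ × 6.77×10⁷ = 5.61×10⁻¹¹ V²
V_n = √(5.61×10⁻¹¹) = 7.49×10⁻⁶ V = 7.49 µV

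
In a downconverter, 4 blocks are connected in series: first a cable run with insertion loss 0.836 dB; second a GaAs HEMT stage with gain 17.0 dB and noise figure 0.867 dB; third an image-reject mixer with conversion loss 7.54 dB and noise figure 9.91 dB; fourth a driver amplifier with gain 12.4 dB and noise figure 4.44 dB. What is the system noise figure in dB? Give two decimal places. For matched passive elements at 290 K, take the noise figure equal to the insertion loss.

Convert to linear (a loss of L dB is a gain of −L dB): F_i = 10^(NF_i/10), G_i = 10^(G_i,dB/10)
  Stage 1: F_1 = 10^(0.836/10) = 1.212, G_1 = 10^(−0.836/10) = 0.8249
  Stage 2: F_2 = 10^(0.867/10) = 1.221, G_2 = 10^(17.0/10) = 50.12
  Stage 3: F_3 = 10^(9.91/10) = 9.795, G_3 = 10^(−7.54/10) = 0.1762
  Stage 4: F_4 = 10^(4.44/10) = 2.780, G_4 = 10^(12.4/10) = 17.38
Friis cascade:
  F = 1.212 + (1.221 − 1)/0.8249 + (9.795 − 1)/41.34 + (2.780 − 1)/7.285 = 1.937
NF = 10 log₁₀(1.937) = 2.87 dB

2.87 dB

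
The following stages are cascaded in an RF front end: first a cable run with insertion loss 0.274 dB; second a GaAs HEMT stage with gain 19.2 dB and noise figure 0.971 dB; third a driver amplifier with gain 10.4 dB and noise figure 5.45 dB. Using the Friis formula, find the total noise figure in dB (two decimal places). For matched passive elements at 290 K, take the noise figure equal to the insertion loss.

Convert to linear (a loss of L dB is a gain of −L dB): F_i = 10^(NF_i/10), G_i = 10^(G_i,dB/10)
  Stage 1: F_1 = 10^(0.274/10) = 1.065, G_1 = 10^(−0.274/10) = 0.9389
  Stage 2: F_2 = 10^(0.971/10) = 1.251, G_2 = 10^(19.2/10) = 83.18
  Stage 3: F_3 = 10^(5.45/10) = 3.508, G_3 = 10^(10.4/10) = 10.96
Friis cascade:
  F = 1.065 + (1.251 − 1)/0.9389 + (3.508 − 1)/78.09 = 1.364
NF = 10 log₁₀(1.364) = 1.35 dB

1.35 dB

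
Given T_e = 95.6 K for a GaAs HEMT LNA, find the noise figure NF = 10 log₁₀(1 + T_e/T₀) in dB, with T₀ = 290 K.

F = 1 + T_e/T₀ = 1 + 95.6/290 = 1.32966
NF = 10 log₁₀(1.32966) = 1.24 dB

1.24 dB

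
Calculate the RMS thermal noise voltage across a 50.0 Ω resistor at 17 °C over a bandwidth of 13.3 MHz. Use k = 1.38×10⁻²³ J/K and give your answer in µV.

3.26 µV

T = 17 °C + 273.15 = 290.15 K
V_n = √(4kTRB)
4kTRB = 4 × 1.38×10⁻²³ × 290.15 × 5.00×10¹ × 1.33×10⁷ = 1.07×10⁻¹¹ V²
V_n = √(1.07×10⁻¹¹) = 3.26×10⁻⁶ V = 3.26 µV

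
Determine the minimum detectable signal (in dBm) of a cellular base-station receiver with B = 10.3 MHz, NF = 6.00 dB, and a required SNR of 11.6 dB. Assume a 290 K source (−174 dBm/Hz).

−86.3 dBm

Sensitivity = −174 + 10 log₁₀(B) + NF + SNR_min
= −174 + 70.13 + 6.00 + 11.6
= −86.27 dBm → −86.3 dBm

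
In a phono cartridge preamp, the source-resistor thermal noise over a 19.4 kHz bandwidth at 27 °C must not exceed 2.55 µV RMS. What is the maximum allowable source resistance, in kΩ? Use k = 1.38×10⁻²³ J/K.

20.2 kΩ

T = 27 °C + 273.15 = 300.15 K
Johnson–Nyquist: V_n = √(4kTRB) ⇒ R = V_n² / (4kTB)
4kTB = 4 × 1.38×10⁻²³ × 300.15 × 1.94×10⁴ = 3.21×10⁻¹⁶
R = (2.55×10⁻⁶)² / 3.21×10⁻¹⁶ = 2.02×10⁴ Ω = 20.2 kΩ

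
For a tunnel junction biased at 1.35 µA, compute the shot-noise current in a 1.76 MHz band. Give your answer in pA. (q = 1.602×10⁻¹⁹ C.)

873 pA

I_n = √(2qI·B)
2qI·B = 2 × 1.602×10⁻¹⁹ × 1.35×10⁻⁶ × 1.76×10⁶ = 7.61×10⁻¹⁹ A²
I_n = √(7.61×10⁻¹⁹) = 8.73×10⁻¹⁰ A = 873 pA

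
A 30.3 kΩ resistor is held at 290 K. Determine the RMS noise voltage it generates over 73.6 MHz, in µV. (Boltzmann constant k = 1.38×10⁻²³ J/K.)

189 µV

V_n = √(4kTRB)
4kTRB = 4 × 1.38×10⁻²³ × 290 × 3.03×10⁴ × 7.36×10⁷ = 3.57×10⁻⁸ V²
V_n = √(3.57×10⁻⁸) = 1.89×10⁻⁴ V = 189 µV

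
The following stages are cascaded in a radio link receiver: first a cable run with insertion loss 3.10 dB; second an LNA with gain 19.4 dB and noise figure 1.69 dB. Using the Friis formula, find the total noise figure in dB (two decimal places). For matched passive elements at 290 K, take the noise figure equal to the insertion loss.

Convert to linear (a loss of L dB is a gain of −L dB): F_i = 10^(NF_i/10), G_i = 10^(G_i,dB/10)
  Stage 1: F_1 = 10^(3.10/10) = 2.042, G_1 = 10^(−3.10/10) = 0.4898
  Stage 2: F_2 = 10^(1.69/10) = 1.476, G_2 = 10^(19.4/10) = 87.10
Friis cascade:
  F = 2.042 + (1.476 − 1)/0.4898 = 3.013
NF = 10 log₁₀(3.013) = 4.79 dB

4.79 dB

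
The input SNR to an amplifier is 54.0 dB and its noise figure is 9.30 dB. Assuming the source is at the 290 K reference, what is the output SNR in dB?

44.70 dB

By definition F = SNR_in/SNR_out, so in dB: SNR_out = SNR_in − NF
SNR_out = 54.0 − 9.30 = 44.70 dB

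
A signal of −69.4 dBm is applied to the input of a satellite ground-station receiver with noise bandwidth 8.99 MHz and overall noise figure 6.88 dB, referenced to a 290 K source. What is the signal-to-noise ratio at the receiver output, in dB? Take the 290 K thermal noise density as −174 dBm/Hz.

Noise floor: N = −174 + 10 log₁₀(B) + NF
10 log₁₀(8.99×10⁶) = 69.54 dB
N = −174 + 69.54 + 6.88 = −97.58 dBm
SNR = P_sig − N = −69.4 − (−97.58) = 28.18 dB → 28.2 dB

28.2 dB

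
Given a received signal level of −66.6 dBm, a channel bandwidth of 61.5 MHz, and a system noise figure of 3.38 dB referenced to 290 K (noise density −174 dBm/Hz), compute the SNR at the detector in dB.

26.1 dB

Noise floor: N = −174 + 10 log₁₀(B) + NF
10 log₁₀(6.15×10⁷) = 77.89 dB
N = −174 + 77.89 + 3.38 = −92.73 dBm
SNR = P_sig − N = −66.6 − (−92.73) = 26.13 dB → 26.1 dB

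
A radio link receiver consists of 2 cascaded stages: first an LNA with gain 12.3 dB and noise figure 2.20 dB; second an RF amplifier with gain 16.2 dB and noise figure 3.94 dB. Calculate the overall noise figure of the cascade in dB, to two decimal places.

Convert to linear (a loss of L dB is a gain of −L dB): F_i = 10^(NF_i/10), G_i = 10^(G_i,dB/10)
  Stage 1: F_1 = 10^(2.20/10) = 1.660, G_1 = 10^(12.3/10) = 16.98
  Stage 2: F_2 = 10^(3.94/10) = 2.477, G_2 = 10^(16.2/10) = 41.69
Friis cascade:
  F = 1.660 + (2.477 − 1)/16.98 = 1.747
NF = 10 log₁₀(1.747) = 2.42 dB

2.42 dB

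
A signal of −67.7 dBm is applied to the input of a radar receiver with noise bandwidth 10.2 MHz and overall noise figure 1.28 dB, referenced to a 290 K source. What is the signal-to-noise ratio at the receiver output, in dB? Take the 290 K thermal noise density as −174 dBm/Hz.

Noise floor: N = −174 + 10 log₁₀(B) + NF
10 log₁₀(1.02×10⁷) = 70.09 dB
N = −174 + 70.09 + 1.28 = −102.63 dBm
SNR = P_sig − N = −67.7 − (−102.63) = 34.93 dB → 34.9 dB

34.9 dB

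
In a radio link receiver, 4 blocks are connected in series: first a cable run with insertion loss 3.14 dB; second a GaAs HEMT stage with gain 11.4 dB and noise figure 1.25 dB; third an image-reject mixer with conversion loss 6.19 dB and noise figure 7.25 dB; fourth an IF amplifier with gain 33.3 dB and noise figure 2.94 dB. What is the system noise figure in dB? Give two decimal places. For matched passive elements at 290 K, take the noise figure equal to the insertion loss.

6.01 dB

Convert to linear (a loss of L dB is a gain of −L dB): F_i = 10^(NF_i/10), G_i = 10^(G_i,dB/10)
  Stage 1: F_1 = 10^(3.14/10) = 2.061, G_1 = 10^(−3.14/10) = 0.4853
  Stage 2: F_2 = 10^(1.25/10) = 1.334, G_2 = 10^(11.4/10) = 13.80
  Stage 3: F_3 = 10^(7.25/10) = 5.309, G_3 = 10^(−6.19/10) = 0.2404
  Stage 4: F_4 = 10^(2.94/10) = 1.968, G_4 = 10^(33.3/10) = 2138
Friis cascade:
  F = 2.061 + (1.334 − 1)/0.4853 + (5.309 − 1)/6.699 + (1.968 − 1)/1.611 = 3.992
NF = 10 log₁₀(3.992) = 6.01 dB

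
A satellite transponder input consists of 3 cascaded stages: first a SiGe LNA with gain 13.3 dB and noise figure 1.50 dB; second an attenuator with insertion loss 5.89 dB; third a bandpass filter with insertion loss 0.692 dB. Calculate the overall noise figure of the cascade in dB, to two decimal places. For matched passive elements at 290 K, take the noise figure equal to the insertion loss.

Convert to linear (a loss of L dB is a gain of −L dB): F_i = 10^(NF_i/10), G_i = 10^(G_i,dB/10)
  Stage 1: F_1 = 10^(1.50/10) = 1.413, G_1 = 10^(13.3/10) = 21.38
  Stage 2: F_2 = 10^(5.89/10) = 3.882, G_2 = 10^(−5.89/10) = 0.2576
  Stage 3: F_3 = 10^(0.692/10) = 1.173, G_3 = 10^(−0.692/10) = 0.8527
Friis cascade:
  F = 1.413 + (3.882 − 1)/21.38 + (1.173 − 1)/5.508 = 1.579
NF = 10 log₁₀(1.579) = 1.98 dB

1.98 dB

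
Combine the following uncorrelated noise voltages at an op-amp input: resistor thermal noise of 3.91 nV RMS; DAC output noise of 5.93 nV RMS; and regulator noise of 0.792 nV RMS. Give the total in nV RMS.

7.15 nV

Uncorrelated sources add in power (mean-square): V_tot = √(ΣV_i²)
V_tot = √[(3.91×10⁻⁹)² + (5.93×10⁻⁹)² + (7.92×10⁻¹⁰)²] = 7.15×10⁻⁹ V = 7.15 nV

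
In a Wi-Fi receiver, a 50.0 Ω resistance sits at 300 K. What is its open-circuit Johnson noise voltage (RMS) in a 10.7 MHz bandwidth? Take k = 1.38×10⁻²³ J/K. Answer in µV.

V_n = √(4kTRB)
4kTRB = 4 × 1.38×10⁻²³ × 300 × 5.00×10¹ × 1.07×10⁷ = 8.86×10⁻¹² V²
V_n = √(8.86×10⁻¹²) = 2.98×10⁻⁶ V = 2.98 µV

2.98 µV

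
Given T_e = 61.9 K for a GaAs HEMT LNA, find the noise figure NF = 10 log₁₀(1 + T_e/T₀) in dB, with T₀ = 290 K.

F = 1 + T_e/T₀ = 1 + 61.9/290 = 1.21345
NF = 10 log₁₀(1.21345) = 0.840 dB

0.840 dB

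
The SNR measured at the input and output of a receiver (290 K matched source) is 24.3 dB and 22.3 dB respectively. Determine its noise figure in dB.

NF (dB) = SNR_in(dB) − SNR_out(dB) when the source is at T₀
NF = 24.3 − 22.3 = 2.0 dB

2.0 dB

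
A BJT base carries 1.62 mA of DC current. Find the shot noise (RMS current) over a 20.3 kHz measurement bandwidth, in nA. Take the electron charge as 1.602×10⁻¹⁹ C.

I_n = √(2qI·B)
2qI·B = 2 × 1.602×10⁻¹⁹ × 1.62×10⁻³ × 2.03×10⁴ = 1.05×10⁻¹⁷ A²
I_n = √(1.05×10⁻¹⁷) = 3.25×10⁻⁹ A = 3.25 nA

3.25 nA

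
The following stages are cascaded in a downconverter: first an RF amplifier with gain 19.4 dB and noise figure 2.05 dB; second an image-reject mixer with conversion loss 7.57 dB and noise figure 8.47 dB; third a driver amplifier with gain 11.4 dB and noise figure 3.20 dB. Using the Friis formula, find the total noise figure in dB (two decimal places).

Convert to linear (a loss of L dB is a gain of −L dB): F_i = 10^(NF_i/10), G_i = 10^(G_i,dB/10)
  Stage 1: F_1 = 10^(2.05/10) = 1.603, G_1 = 10^(19.4/10) = 87.10
  Stage 2: F_2 = 10^(8.47/10) = 7.031, G_2 = 10^(−7.57/10) = 0.1750
  Stage 3: F_3 = 10^(3.20/10) = 2.089, G_3 = 10^(11.4/10) = 13.80
Friis cascade:
  F = 1.603 + (7.031 − 1)/87.10 + (2.089 − 1)/15.24 = 1.744
NF = 10 log₁₀(1.744) = 2.42 dB

2.42 dB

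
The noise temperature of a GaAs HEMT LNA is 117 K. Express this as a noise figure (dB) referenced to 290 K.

F = 1 + T_e/T₀ = 1 + 117/290 = 1.40345
NF = 10 log₁₀(1.40345) = 1.47 dB

1.47 dB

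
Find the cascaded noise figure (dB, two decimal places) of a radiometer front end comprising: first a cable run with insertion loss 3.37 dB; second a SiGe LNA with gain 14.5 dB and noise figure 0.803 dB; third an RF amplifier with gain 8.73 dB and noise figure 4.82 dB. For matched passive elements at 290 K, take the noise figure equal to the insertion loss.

4.43 dB

Convert to linear (a loss of L dB is a gain of −L dB): F_i = 10^(NF_i/10), G_i = 10^(G_i,dB/10)
  Stage 1: F_1 = 10^(3.37/10) = 2.173, G_1 = 10^(−3.37/10) = 0.4603
  Stage 2: F_2 = 10^(0.803/10) = 1.203, G_2 = 10^(14.5/10) = 28.18
  Stage 3: F_3 = 10^(4.82/10) = 3.034, G_3 = 10^(8.73/10) = 7.464
Friis cascade:
  F = 2.173 + (1.203 − 1)/0.4603 + (3.034 − 1)/12.97 = 2.771
NF = 10 log₁₀(2.771) = 4.43 dB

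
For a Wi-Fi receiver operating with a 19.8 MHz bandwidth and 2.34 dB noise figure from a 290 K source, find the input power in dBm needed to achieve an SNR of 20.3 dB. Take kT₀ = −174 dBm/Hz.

−78.4 dBm

Sensitivity = −174 + 10 log₁₀(B) + NF + SNR_min
= −174 + 72.97 + 2.34 + 20.3
= −78.39 dBm → −78.4 dBm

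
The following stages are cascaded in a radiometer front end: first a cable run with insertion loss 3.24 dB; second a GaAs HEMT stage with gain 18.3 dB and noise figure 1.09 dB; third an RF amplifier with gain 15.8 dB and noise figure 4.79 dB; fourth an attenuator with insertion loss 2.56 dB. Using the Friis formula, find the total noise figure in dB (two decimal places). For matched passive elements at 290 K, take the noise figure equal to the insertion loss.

Convert to linear (a loss of L dB is a gain of −L dB): F_i = 10^(NF_i/10), G_i = 10^(G_i,dB/10)
  Stage 1: F_1 = 10^(3.24/10) = 2.109, G_1 = 10^(−3.24/10) = 0.4742
  Stage 2: F_2 = 10^(1.09/10) = 1.285, G_2 = 10^(18.3/10) = 67.61
  Stage 3: F_3 = 10^(4.79/10) = 3.013, G_3 = 10^(15.8/10) = 38.02
  Stage 4: F_4 = 10^(2.56/10) = 1.803, G_4 = 10^(−2.56/10) = 0.5546
Friis cascade:
  F = 2.109 + (1.285 − 1)/0.4742 + (3.013 − 1)/32.06 + (1.803 − 1)/1219 = 2.774
NF = 10 log₁₀(2.774) = 4.43 dB

4.43 dB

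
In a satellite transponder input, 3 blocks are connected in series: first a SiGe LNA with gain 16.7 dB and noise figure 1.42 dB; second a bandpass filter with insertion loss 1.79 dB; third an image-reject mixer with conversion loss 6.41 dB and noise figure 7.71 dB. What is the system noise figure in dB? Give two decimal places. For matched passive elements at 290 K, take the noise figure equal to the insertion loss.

Convert to linear (a loss of L dB is a gain of −L dB): F_i = 10^(NF_i/10), G_i = 10^(G_i,dB/10)
  Stage 1: F_1 = 10^(1.42/10) = 1.387, G_1 = 10^(16.7/10) = 46.77
  Stage 2: F_2 = 10^(1.79/10) = 1.510, G_2 = 10^(−1.79/10) = 0.6622
  Stage 3: F_3 = 10^(7.71/10) = 5.902, G_3 = 10^(−6.41/10) = 0.2286
Friis cascade:
  F = 1.387 + (1.510 − 1)/46.77 + (5.902 − 1)/30.97 = 1.556
NF = 10 log₁₀(1.556) = 1.92 dB

1.92 dB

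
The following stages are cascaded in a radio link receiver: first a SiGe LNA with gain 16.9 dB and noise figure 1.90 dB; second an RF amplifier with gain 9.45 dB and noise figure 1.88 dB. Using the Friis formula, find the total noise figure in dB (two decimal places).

Convert to linear (a loss of L dB is a gain of −L dB): F_i = 10^(NF_i/10), G_i = 10^(G_i,dB/10)
  Stage 1: F_1 = 10^(1.90/10) = 1.549, G_1 = 10^(16.9/10) = 48.98
  Stage 2: F_2 = 10^(1.88/10) = 1.542, G_2 = 10^(9.45/10) = 8.810
Friis cascade:
  F = 1.549 + (1.542 − 1)/48.98 = 1.560
NF = 10 log₁₀(1.560) = 1.93 dB

1.93 dB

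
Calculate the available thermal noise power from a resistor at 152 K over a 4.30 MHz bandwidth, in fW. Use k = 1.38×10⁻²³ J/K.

P_n = kTB = 1.38×10⁻²³ × 152 × 4.30×10⁶ = 9.02×10⁻¹⁵ W = 9.02 fW

9.02 fW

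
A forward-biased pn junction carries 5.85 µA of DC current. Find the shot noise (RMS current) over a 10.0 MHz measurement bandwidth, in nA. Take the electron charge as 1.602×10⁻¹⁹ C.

I_n = √(2qI·B)
2qI·B = 2 × 1.602×10⁻¹⁹ × 5.85×10⁻⁶ × 1.00×10⁷ = 1.87×10⁻¹⁷ A²
I_n = √(1.87×10⁻¹⁷) = 4.33×10⁻⁹ A = 4.33 nA

4.33 nA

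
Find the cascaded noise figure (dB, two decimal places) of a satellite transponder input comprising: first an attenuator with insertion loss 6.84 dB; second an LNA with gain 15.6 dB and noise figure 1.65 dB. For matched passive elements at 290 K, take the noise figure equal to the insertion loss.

Convert to linear (a loss of L dB is a gain of −L dB): F_i = 10^(NF_i/10), G_i = 10^(G_i,dB/10)
  Stage 1: F_1 = 10^(6.84/10) = 4.831, G_1 = 10^(−6.84/10) = 0.2070
  Stage 2: F_2 = 10^(1.65/10) = 1.462, G_2 = 10^(15.6/10) = 36.31
Friis cascade:
  F = 4.831 + (1.462 − 1)/0.2070 = 7.063
NF = 10 log₁₀(7.063) = 8.49 dB

8.49 dB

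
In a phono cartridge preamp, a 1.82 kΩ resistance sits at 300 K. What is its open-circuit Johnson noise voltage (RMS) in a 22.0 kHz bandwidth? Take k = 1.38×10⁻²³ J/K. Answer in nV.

V_n = √(4kTRB)
4kTRB = 4 × 1.38×10⁻²³ × 300 × 1.82×10³ × 2.20×10⁴ = 6.63×10⁻¹³ V²
V_n = √(6.63×10⁻¹³) = 8.14×10⁻⁷ V = 814 nV

814 nV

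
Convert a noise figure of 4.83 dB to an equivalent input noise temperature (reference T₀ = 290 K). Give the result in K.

F = 10^(4.83/10) = 3.04089
T_e = (F − 1)·T₀ = (3.04089 − 1) × 290 = 592 K

592 K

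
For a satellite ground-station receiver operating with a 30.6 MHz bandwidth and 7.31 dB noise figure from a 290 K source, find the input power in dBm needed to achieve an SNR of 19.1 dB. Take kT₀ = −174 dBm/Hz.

−72.7 dBm

Sensitivity = −174 + 10 log₁₀(B) + NF + SNR_min
= −174 + 74.86 + 7.31 + 19.1
= −72.73 dBm → −72.7 dBm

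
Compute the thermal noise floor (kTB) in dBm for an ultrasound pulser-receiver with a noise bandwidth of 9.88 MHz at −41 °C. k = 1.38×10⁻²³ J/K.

−105.0 dBm

T = −41 °C + 273.15 = 232.15 K
P_n = kTB = 1.38×10⁻²³ × 232.15 × 9.88×10⁶ = 3.17×10⁻¹⁴ W
In dBm: 10 log₁₀(3.17×10⁻¹⁴ / 10⁻³) = −105.0 dBm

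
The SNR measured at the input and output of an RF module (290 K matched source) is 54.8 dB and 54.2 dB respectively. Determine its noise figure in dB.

0.6 dB

NF (dB) = SNR_in(dB) − SNR_out(dB) when the source is at T₀
NF = 54.8 − 54.2 = 0.6 dB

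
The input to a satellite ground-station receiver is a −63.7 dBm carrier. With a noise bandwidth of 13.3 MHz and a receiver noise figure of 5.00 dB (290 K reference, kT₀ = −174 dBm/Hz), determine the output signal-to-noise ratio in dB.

34.1 dB

Noise floor: N = −174 + 10 log₁₀(B) + NF
10 log₁₀(1.33×10⁷) = 71.24 dB
N = −174 + 71.24 + 5.00 = −97.76 dBm
SNR = P_sig − N = −63.7 − (−97.76) = 34.06 dB → 34.1 dB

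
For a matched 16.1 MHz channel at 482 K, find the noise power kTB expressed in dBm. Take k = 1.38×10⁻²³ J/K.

−99.7 dBm

P_n = kTB = 1.38×10⁻²³ × 482 × 1.61×10⁷ = 1.07×10⁻¹³ W
In dBm: 10 log₁₀(1.07×10⁻¹³ / 10⁻³) = −99.7 dBm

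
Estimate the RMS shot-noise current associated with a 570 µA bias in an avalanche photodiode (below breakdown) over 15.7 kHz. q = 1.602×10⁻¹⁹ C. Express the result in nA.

I_n = √(2qI·B)
2qI·B = 2 × 1.602×10⁻¹⁹ × 5.70×10⁻⁴ × 1.57×10⁴ = 2.87×10⁻¹⁸ A²
I_n = √(2.87×10⁻¹⁸) = 1.69×10⁻⁹ A = 1.69 nA

1.69 nA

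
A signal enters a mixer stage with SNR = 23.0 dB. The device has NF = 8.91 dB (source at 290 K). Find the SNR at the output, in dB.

14.09 dB

By definition F = SNR_in/SNR_out, so in dB: SNR_out = SNR_in − NF
SNR_out = 23.0 − 8.91 = 14.09 dB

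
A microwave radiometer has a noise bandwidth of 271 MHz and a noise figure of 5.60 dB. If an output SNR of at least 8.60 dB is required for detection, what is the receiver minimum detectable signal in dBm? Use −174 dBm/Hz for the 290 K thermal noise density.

Sensitivity = −174 + 10 log₁₀(B) + NF + SNR_min
= −174 + 84.33 + 5.60 + 8.60
= −75.47 dBm → −75.5 dBm

−75.5 dBm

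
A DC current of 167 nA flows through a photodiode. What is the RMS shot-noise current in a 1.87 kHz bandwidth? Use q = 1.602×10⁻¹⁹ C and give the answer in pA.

10.0 pA

I_n = √(2qI·B)
2qI·B = 2 × 1.602×10⁻¹⁹ × 1.67×10⁻⁷ × 1.87×10³ = 1.00×10⁻²² A²
I_n = √(1.00×10⁻²²) = 1.00×10⁻¹¹ A = 10.0 pA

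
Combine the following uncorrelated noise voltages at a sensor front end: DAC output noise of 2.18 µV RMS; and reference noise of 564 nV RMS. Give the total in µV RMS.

Uncorrelated sources add in power (mean-square): V_tot = √(ΣV_i²)
V_tot = √[(2.18×10⁻⁶)² + (5.64×10⁻⁷)²] = 2.25×10⁻⁶ V = 2.25 µV

2.25 µV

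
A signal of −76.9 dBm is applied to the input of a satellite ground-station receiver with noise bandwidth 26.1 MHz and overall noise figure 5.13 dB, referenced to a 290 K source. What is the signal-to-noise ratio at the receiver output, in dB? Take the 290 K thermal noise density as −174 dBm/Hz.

Noise floor: N = −174 + 10 log₁₀(B) + NF
10 log₁₀(2.61×10⁷) = 74.17 dB
N = −174 + 74.17 + 5.13 = −94.70 dBm
SNR = P_sig − N = −76.9 − (−94.70) = 17.80 dB → 17.8 dB

17.8 dB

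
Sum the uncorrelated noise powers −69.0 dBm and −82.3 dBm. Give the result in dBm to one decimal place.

Convert to linear, add, convert back:
P₁ = 1.26×10⁻¹⁰ W, P₂ = 5.89×10⁻¹² W
P_tot = 1.32×10⁻¹⁰ W → 10 log₁₀(P_tot / 10⁻³) = −68.8 dBm

−68.8 dBm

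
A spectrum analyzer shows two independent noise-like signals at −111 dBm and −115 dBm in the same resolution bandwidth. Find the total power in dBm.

−109.5 dBm

Convert to linear, add, convert back:
P₁ = 7.94×10⁻¹⁵ W, P₂ = 3.16×10⁻¹⁵ W
P_tot = 1.11×10⁻¹⁴ W → 10 log₁₀(P_tot / 10⁻³) = −109.5 dBm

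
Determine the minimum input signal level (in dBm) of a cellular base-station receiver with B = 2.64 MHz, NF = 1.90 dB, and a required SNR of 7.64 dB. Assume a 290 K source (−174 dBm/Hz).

−100.2 dBm

Sensitivity = −174 + 10 log₁₀(B) + NF + SNR_min
= −174 + 64.22 + 1.90 + 7.64
= −100.24 dBm → −100.2 dBm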